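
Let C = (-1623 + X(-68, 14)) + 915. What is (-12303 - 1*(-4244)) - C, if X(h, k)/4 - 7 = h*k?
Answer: -3571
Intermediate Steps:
X(h, k) = 28 + 4*h*k (X(h, k) = 28 + 4*(h*k) = 28 + 4*h*k)
C = -4488 (C = (-1623 + (28 + 4*(-68)*14)) + 915 = (-1623 + (28 - 3808)) + 915 = (-1623 - 3780) + 915 = -5403 + 915 = -4488)
(-12303 - 1*(-4244)) - C = (-12303 - 1*(-4244)) - 1*(-4488) = (-12303 + 4244) + 4488 = -8059 + 4488 = -3571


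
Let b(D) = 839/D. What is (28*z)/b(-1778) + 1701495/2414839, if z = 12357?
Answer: -1485561372842727/2026049921 ≈ -7.3323e+5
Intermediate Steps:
(28*z)/b(-1778) + 1701495/2414839 = (28*12357)/((839/(-1778))) + 1701495/2414839 = 345996/((839*(-1/1778))) + 1701495*(1/2414839) = 345996/(-839/1778) + 1701495/2414839 = 345996*(-1778/839) + 1701495/2414839 = -615180888/839 + 1701495/2414839 = -1485561372842727/2026049921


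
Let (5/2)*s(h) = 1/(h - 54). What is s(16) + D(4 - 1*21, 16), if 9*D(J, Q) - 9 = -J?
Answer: 2461/855 ≈ 2.8784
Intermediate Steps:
D(J, Q) = 1 - J/9 (D(J, Q) = 1 + (-J)/9 = 1 - J/9)
s(h) = 2/(5*(-54 + h)) (s(h) = 2/(5*(h - 54)) = 2/(5*(-54 + h)))
s(16) + D(4 - 1*21, 16) = 2/(5*(-54 + 16)) + (1 - (4 - 1*21)/9) = (⅖)/(-38) + (1 - (4 - 21)/9) = (⅖)*(-1/38) + (1 - ⅑*(-17)) = -1/95 + (1 + 17/9) = -1/95 + 26/9 = 2461/855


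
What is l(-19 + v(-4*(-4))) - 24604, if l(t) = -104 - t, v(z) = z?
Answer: -24705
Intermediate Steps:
l(-19 + v(-4*(-4))) - 24604 = (-104 - (-19 - 4*(-4))) - 24604 = (-104 - (-19 + 16)) - 24604 = (-104 - 1*(-3)) - 24604 = (-104 + 3) - 24604 = -101 - 24604 = -24705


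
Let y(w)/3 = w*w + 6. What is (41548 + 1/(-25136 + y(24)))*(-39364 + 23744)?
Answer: -1517963657078/2339 ≈ -6.4898e+8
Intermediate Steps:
y(w) = 18 + 3*w² (y(w) = 3*(w*w + 6) = 3*(w² + 6) = 3*(6 + w²) = 18 + 3*w²)
(41548 + 1/(-25136 + y(24)))*(-39364 + 23744) = (41548 + 1/(-25136 + (18 + 3*24²)))*(-39364 + 23744) = (41548 + 1/(-25136 + (18 + 3*576)))*(-15620) = (41548 + 1/(-25136 + (18 + 1728)))*(-15620) = (41548 + 1/(-25136 + 1746))*(-15620) = (41548 + 1/(-23390))*(-15620) = (41548 - 1/23390)*(-15620) = (971807719/23390)*(-15620) = -1517963657078/2339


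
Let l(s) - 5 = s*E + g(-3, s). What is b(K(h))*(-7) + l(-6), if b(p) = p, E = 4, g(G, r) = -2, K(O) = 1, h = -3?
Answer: -28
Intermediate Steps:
l(s) = 3 + 4*s (l(s) = 5 + (s*4 - 2) = 5 + (4*s - 2) = 5 + (-2 + 4*s) = 3 + 4*s)
b(K(h))*(-7) + l(-6) = 1*(-7) + (3 + 4*(-6)) = -7 + (3 - 24) = -7 - 21 = -28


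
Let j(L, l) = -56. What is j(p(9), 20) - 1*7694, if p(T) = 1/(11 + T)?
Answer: -7750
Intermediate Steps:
j(p(9), 20) - 1*7694 = -56 - 1*7694 = -56 - 7694 = -7750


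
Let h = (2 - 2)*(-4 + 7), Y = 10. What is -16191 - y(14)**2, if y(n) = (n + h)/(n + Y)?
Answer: -2331553/144 ≈ -16191.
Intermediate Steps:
h = 0 (h = 0*3 = 0)
y(n) = n/(10 + n) (y(n) = (n + 0)/(n + 10) = n/(10 + n))
-16191 - y(14)**2 = -16191 - (14/(10 + 14))**2 = -16191 - (14/24)**2 = -16191 - (14*(1/24))**2 = -16191 - (7/12)**2 = -16191 - 1*49/144 = -16191 - 49/144 = -2331553/144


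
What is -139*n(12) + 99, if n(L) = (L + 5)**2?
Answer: -40072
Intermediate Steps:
n(L) = (5 + L)**2
-139*n(12) + 99 = -139*(5 + 12)**2 + 99 = -139*17**2 + 99 = -139*289 + 99 = -40171 + 99 = -40072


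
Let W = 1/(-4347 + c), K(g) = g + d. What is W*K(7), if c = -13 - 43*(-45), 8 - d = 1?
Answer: -14/2425 ≈ -0.0057732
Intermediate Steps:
d = 7 (d = 8 - 1*1 = 8 - 1 = 7)
K(g) = 7 + g (K(g) = g + 7 = 7 + g)
c = 1922 (c = -13 + 1935 = 1922)
W = -1/2425 (W = 1/(-4347 + 1922) = 1/(-2425) = -1/2425 ≈ -0.00041237)
W*K(7) = -(7 + 7)/2425 = -1/2425*14 = -14/2425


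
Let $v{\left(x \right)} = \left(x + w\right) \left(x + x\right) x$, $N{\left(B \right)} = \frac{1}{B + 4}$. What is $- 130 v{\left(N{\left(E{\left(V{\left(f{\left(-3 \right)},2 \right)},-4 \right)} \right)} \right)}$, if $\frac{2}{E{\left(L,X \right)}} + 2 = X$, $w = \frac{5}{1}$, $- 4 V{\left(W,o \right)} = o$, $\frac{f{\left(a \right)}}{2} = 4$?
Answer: $- \frac{135720}{1331} \approx -101.97$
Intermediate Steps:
$f{\left(a \right)} = 8$ ($f{\left(a \right)} = 2 \cdot 4 = 8$)
$V{\left(W,o \right)} = - \frac{o}{4}$
$w = 5$ ($w = 5 \cdot 1 = 5$)
$E{\left(L,X \right)} = \frac{2}{-2 + X}$
$N{\left(B \right)} = \frac{1}{4 + B}$
$v{\left(x \right)} = 2 x^{2} \left(5 + x\right)$ ($v{\left(x \right)} = \left(x + 5\right) \left(x + x\right) x = \left(5 + x\right) 2 x x = 2 x \left(5 + x\right) x = 2 x^{2} \left(5 + x\right)$)
$- 130 v{\left(N{\left(E{\left(V{\left(f{\left(-3 \right)},2 \right)},-4 \right)} \right)} \right)} = - 130 \cdot 2 \left(\frac{1}{4 + \frac{2}{-2 - 4}}\right)^{2} \left(5 + \frac{1}{4 + \frac{2}{-2 - 4}}\right) = - 130 \cdot 2 \left(\frac{1}{4 + \frac{2}{-6}}\right)^{2} \left(5 + \frac{1}{4 + \frac{2}{-6}}\right) = - 130 \cdot 2 \left(\frac{1}{4 + 2 \left(- \frac{1}{6}\right)}\right)^{2} \left(5 + \frac{1}{4 + 2 \left(- \frac{1}{6}\right)}\right) = - 130 \cdot 2 \left(\frac{1}{4 - \frac{1}{3}}\right)^{2} \left(5 + \frac{1}{4 - \frac{1}{3}}\right) = - 130 \cdot 2 \left(\frac{1}{\frac{11}{3}}\right)^{2} \left(5 + \frac{1}{\frac{11}{3}}\right) = - 130 \cdot 2 \left(\frac{3}{11}\right)^{2} \left(5 + \frac{3}{11}\right) = - 130 \cdot 2 \cdot \frac{9}{121} \cdot \frac{58}{11} = \left(-130\right) \frac{1044}{1331} = - \frac{135720}{1331}$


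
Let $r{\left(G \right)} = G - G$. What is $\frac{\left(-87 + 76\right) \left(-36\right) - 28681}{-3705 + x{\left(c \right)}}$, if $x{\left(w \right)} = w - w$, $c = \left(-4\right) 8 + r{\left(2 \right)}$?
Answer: $\frac{5657}{741} \approx 7.6343$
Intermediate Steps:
$r{\left(G \right)} = 0$
$c = -32$ ($c = \left(-4\right) 8 + 0 = -32 + 0 = -32$)
$x{\left(w \right)} = 0$
$\frac{\left(-87 + 76\right) \left(-36\right) - 28681}{-3705 + x{\left(c \right)}} = \frac{\left(-87 + 76\right) \left(-36\right) - 28681}{-3705 + 0} = \frac{\left(-11\right) \left(-36\right) - 28681}{-3705} = \left(396 - 28681\right) \left(- \frac{1}{3705}\right) = \left(-28285\right) \left(- \frac{1}{3705}\right) = \frac{5657}{741}$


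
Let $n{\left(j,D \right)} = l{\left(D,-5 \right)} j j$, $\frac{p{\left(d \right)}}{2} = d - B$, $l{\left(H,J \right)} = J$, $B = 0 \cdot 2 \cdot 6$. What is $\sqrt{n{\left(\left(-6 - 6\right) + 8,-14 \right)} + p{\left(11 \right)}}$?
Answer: $i \sqrt{58} \approx 7.6158 i$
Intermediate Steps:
$B = 0$ ($B = 0 \cdot 6 = 0$)
$p{\left(d \right)} = 2 d$ ($p{\left(d \right)} = 2 \left(d - 0\right) = 2 \left(d + 0\right) = 2 d$)
$n{\left(j,D \right)} = - 5 j^{2}$ ($n{\left(j,D \right)} = - 5 j j = - 5 j^{2}$)
$\sqrt{n{\left(\left(-6 - 6\right) + 8,-14 \right)} + p{\left(11 \right)}} = \sqrt{- 5 \left(\left(-6 - 6\right) + 8\right)^{2} + 2 \cdot 11} = \sqrt{- 5 \left(-12 + 8\right)^{2} + 22} = \sqrt{- 5 \left(-4\right)^{2} + 22} = \sqrt{\left(-5\right) 16 + 22} = \sqrt{-80 + 22} = \sqrt{-58} = i \sqrt{58}$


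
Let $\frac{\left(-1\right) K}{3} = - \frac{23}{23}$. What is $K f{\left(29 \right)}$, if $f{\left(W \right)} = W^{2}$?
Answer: $2523$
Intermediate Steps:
$K = 3$ ($K = - 3 \left(- \frac{23}{23}\right) = - 3 \left(\left(-23\right) \frac{1}{23}\right) = \left(-3\right) \left(-1\right) = 3$)
$K f{\left(29 \right)} = 3 \cdot 29^{2} = 3 \cdot 841 = 2523$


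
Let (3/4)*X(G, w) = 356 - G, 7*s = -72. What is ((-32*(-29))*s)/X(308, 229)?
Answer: -1044/7 ≈ -149.14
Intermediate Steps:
s = -72/7 (s = (⅐)*(-72) = -72/7 ≈ -10.286)
X(G, w) = 1424/3 - 4*G/3 (X(G, w) = 4*(356 - G)/3 = 1424/3 - 4*G/3)
((-32*(-29))*s)/X(308, 229) = (-32*(-29)*(-72/7))/(1424/3 - 4/3*308) = (928*(-72/7))/(1424/3 - 1232/3) = -66816/7/64 = -66816/7*1/64 = -1044/7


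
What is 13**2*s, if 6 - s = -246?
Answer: 42588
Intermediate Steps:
s = 252 (s = 6 - 1*(-246) = 6 + 246 = 252)
13**2*s = 13**2*252 = 169*252 = 42588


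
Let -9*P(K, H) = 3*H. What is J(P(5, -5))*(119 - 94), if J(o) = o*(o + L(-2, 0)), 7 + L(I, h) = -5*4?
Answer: -9500/9 ≈ -1055.6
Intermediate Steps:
L(I, h) = -27 (L(I, h) = -7 - 5*4 = -7 - 20 = -27)
P(K, H) = -H/3
J(o) = o*(-27 + o) (J(o) = o*(o - 27) = o*(-27 + o))
J(P(5, -5))*(119 - 94) = ((-1/3*(-5))*(-27 - 1/3*(-5)))*(119 - 94) = (5*(-27 + 5/3)/3)*25 = ((5/3)*(-76/3))*25 = -380/9*25 = -9500/9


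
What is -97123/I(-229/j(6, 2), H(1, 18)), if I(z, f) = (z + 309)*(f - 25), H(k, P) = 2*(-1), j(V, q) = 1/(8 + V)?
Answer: -97123/78219 ≈ -1.2417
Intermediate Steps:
H(k, P) = -2
I(z, f) = (-25 + f)*(309 + z) (I(z, f) = (309 + z)*(-25 + f) = (-25 + f)*(309 + z))
-97123/I(-229/j(6, 2), H(1, 18)) = -97123/(-7725 - (-5725)/(1/(8 + 6)) + 309*(-2) - (-458)/(1/(8 + 6))) = -97123/(-7725 - (-5725)/(1/14) - 618 - (-458)/(1/14)) = -97123/(-7725 - (-5725)/1/14 - 618 - (-458)/1/14) = -97123/(-7725 - (-5725)*14 - 618 - (-458)*14) = -97123/(-7725 - 25*(-3206) - 618 - 2*(-3206)) = -97123/(-7725 + 80150 - 618 + 6412) = -97123/78219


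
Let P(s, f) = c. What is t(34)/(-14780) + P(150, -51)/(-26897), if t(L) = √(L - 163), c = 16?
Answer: -16/26897 - I*√129/14780 ≈ -0.00059486 - 0.00076846*I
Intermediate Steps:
t(L) = √(-163 + L)
P(s, f) = 16
t(34)/(-14780) + P(150, -51)/(-26897) = √(-163 + 34)/(-14780) + 16/(-26897) = √(-129)*(-1/14780) + 16*(-1/26897) = (I*√129)*(-1/14780) - 16/26897 = -I*√129/14780 - 16/26897 = -16/26897 - I*√129/14780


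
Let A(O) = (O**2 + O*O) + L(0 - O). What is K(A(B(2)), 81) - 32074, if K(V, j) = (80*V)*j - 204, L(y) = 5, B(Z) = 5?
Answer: 324122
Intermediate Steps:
A(O) = 5 + 2*O**2 (A(O) = (O**2 + O*O) + 5 = (O**2 + O**2) + 5 = 2*O**2 + 5 = 5 + 2*O**2)
K(V, j) = -204 + 80*V*j (K(V, j) = 80*V*j - 204 = -204 + 80*V*j)
K(A(B(2)), 81) - 32074 = (-204 + 80*(5 + 2*5**2)*81) - 32074 = (-204 + 80*(5 + 2*25)*81) - 32074 = (-204 + 80*(5 + 50)*81) - 32074 = (-204 + 80*55*81) - 32074 = (-204 + 356400) - 32074 = 356196 - 32074 = 324122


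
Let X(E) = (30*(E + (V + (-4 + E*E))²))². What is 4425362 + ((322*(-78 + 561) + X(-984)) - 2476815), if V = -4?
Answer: 791022693143289329813464073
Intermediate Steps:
X(E) = (30*E + 30*(-8 + E²)²)² (X(E) = (30*(E + (-4 + (-4 + E*E))²))² = (30*(E + (-4 + (-4 + E²))²))² = (30*(E + (-8 + E²)²))² = (30*E + 30*(-8 + E²)²)²)
4425362 + ((322*(-78 + 561) + X(-984)) - 2476815) = 4425362 + ((322*(-78 + 561) + 900*(-984 + (-8 + (-984)²)²)²) - 2476815) = 4425362 + ((322*483 + 900*(-984 + (-8 + 968256)²)²) - 2476815) = 4425362 + ((155526 + 900*(-984 + 968248²)²) - 2476815) = 4425362 + ((155526 + 900*(-984 + 937504189504)²) - 2476815) = 4425362 + ((155526 + 900*937504188520²) - 2476815) = 4425362 + ((155526 + 900*878914103492543699790400) - 2476815) = 4425362 + ((155526 + 791022693143289329811360000) - 2476815) = 4425362 + (791022693143289329811515526 - 2476815) = 4425362 + 791022693143289329809038711 = 791022693143289329813464073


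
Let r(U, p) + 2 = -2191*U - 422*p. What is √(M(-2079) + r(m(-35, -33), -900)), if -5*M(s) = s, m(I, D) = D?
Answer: 2*√2828230/5 ≈ 672.69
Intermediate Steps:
r(U, p) = -2 - 2191*U - 422*p (r(U, p) = -2 + (-2191*U - 422*p) = -2 - 2191*U - 422*p)
M(s) = -s/5
√(M(-2079) + r(m(-35, -33), -900)) = √(-⅕*(-2079) + (-2 - 2191*(-33) - 422*(-900))) = √(2079/5 + (-2 + 72303 + 379800)) = √(2079/5 + 452101) = √(2262584/5) = 2*√2828230/5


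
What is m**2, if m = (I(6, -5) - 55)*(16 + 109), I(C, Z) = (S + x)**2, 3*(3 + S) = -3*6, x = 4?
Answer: 14062500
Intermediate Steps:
S = -9 (S = -3 + (-3*6)/3 = -3 + (1/3)*(-18) = -3 - 6 = -9)
I(C, Z) = 25 (I(C, Z) = (-9 + 4)**2 = (-5)**2 = 25)
m = -3750 (m = (25 - 55)*(16 + 109) = -30*125 = -3750)
m**2 = (-3750)**2 = 14062500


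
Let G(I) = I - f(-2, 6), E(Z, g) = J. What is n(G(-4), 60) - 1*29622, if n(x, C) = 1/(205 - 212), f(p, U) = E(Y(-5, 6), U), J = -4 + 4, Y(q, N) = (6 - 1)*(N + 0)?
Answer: -207355/7 ≈ -29622.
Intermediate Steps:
Y(q, N) = 5*N
J = 0
E(Z, g) = 0
f(p, U) = 0
G(I) = I (G(I) = I - 1*0 = I + 0 = I)
n(x, C) = -1/7 (n(x, C) = 1/(-7) = -1/7)
n(G(-4), 60) - 1*29622 = -1/7 - 1*29622 = -1/7 - 29622 = -207355/7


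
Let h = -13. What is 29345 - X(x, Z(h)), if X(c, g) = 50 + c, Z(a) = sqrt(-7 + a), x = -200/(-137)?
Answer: 4013215/137 ≈ 29294.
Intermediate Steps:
x = 200/137 (x = -200*(-1/137) = 200/137 ≈ 1.4599)
29345 - X(x, Z(h)) = 29345 - (50 + 200/137) = 29345 - 1*7050/137 = 29345 - 7050/137 = 4013215/137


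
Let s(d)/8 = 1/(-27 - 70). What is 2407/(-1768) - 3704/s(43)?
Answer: 79400241/1768 ≈ 44910.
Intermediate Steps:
s(d) = -8/97 (s(d) = 8/(-27 - 70) = 8/(-97) = 8*(-1/97) = -8/97)
2407/(-1768) - 3704/s(43) = 2407/(-1768) - 3704/(-8/97) = 2407*(-1/1768) - 3704*(-97/8) = -2407/1768 + 44911 = 79400241/1768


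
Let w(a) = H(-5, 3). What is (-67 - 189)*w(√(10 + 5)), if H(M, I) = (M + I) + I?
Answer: -256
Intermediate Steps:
H(M, I) = M + 2*I (H(M, I) = (I + M) + I = M + 2*I)
w(a) = 1 (w(a) = -5 + 2*3 = -5 + 6 = 1)
(-67 - 189)*w(√(10 + 5)) = (-67 - 189)*1 = -256*1 = -256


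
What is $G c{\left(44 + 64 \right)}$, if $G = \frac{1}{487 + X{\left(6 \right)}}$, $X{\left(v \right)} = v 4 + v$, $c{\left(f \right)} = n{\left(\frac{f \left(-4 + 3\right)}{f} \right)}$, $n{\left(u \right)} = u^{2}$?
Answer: $\frac{1}{517} \approx 0.0019342$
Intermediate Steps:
$c{\left(f \right)} = 1$ ($c{\left(f \right)} = \left(\frac{f \left(-4 + 3\right)}{f}\right)^{2} = \left(\frac{f \left(-1\right)}{f}\right)^{2} = \left(\frac{\left(-1\right) f}{f}\right)^{2} = \left(-1\right)^{2} = 1$)
$X{\left(v \right)} = 5 v$ ($X{\left(v \right)} = 4 v + v = 5 v$)
$G = \frac{1}{517}$ ($G = \frac{1}{487 + 5 \cdot 6} = \frac{1}{487 + 30} = \frac{1}{517} \approx 0.0019342$)
$G c{\left(44 + 64 \right)} = \frac{1}{517} \cdot 1 = \frac{1}{517}$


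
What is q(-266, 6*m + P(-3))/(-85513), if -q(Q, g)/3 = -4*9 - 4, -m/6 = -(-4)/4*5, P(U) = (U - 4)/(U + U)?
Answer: -120/85513 ≈ -0.0014033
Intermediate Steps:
P(U) = (-4 + U)/(2*U) (P(U) = (-4 + U)/((2*U)) = (-4 + U)*(1/(2*U)) = (-4 + U)/(2*U))
m = -30 (m = -6*(-(-4)/4)*5 = -6*(-1*(-1))*5 = -6*5 = -30)
q(Q, g) = 120 (q(Q, g) = -3*(-4*9 - 4) = -3*(-36 - 4) = -3*(-40) = 120)
q(-266, 6*m + P(-3))/(-85513) = 120/(-85513) = 120*(-1/85513) = -120/85513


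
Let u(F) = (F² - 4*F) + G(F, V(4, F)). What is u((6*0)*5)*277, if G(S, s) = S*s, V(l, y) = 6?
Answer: 0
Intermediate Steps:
u(F) = F² + 2*F (u(F) = (F² - 4*F) + F*6 = (F² - 4*F) + 6*F = F² + 2*F)
u((6*0)*5)*277 = (((6*0)*5)*(2 + (6*0)*5))*277 = ((0*5)*(2 + 0*5))*277 = (0*(2 + 0))*277 = (0*2)*277 = 0*277 = 0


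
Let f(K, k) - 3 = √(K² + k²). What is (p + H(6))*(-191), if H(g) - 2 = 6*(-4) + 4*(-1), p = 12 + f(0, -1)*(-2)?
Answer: 4202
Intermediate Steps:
f(K, k) = 3 + √(K² + k²)
p = 4 (p = 12 + (3 + √(0² + (-1)²))*(-2) = 12 + (3 + √(0 + 1))*(-2) = 12 + (3 + √1)*(-2) = 12 + (3 + 1)*(-2) = 12 + 4*(-2) = 12 - 8 = 4)
H(g) = -26 (H(g) = 2 + (6*(-4) + 4*(-1)) = 2 + (-24 - 4) = 2 - 28 = -26)
(p + H(6))*(-191) = (4 - 26)*(-191) = -22*(-191) = 4202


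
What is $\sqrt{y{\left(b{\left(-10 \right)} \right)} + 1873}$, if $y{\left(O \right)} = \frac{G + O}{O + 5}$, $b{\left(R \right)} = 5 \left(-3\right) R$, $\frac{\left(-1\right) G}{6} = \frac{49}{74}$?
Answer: $\frac{\sqrt{61634377630}}{5735} \approx 43.289$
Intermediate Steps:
$G = - \frac{147}{37}$ ($G = - 6 \cdot \frac{49}{74} = - 6 \cdot 49 \cdot \frac{1}{74} = \left(-6\right) \frac{49}{74} = - \frac{147}{37} \approx -3.973$)
$b{\left(R \right)} = - 15 R$
$y{\left(O \right)} = \frac{- \frac{147}{37} + O}{5 + O}$ ($y{\left(O \right)} = \frac{- \frac{147}{37} + O}{O + 5} = \frac{- \frac{147}{37} + O}{5 + O}$)
$\sqrt{y{\left(b{\left(-10 \right)} \right)} + 1873} = \sqrt{\frac{- \frac{147}{37} - -150}{5 - -150} + 1873} = \sqrt{\frac{- \frac{147}{37} + 150}{5 + 150} + 1873} = \sqrt{\frac{1}{155} \cdot \frac{5403}{37} + 1873} = \sqrt{\frac{5403}{5735} + 1873} = \sqrt{\frac{10747058}{5735}} = \frac{\sqrt{61634377630}}{5735}$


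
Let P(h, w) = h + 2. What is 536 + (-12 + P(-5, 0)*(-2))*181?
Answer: -550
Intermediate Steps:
P(h, w) = 2 + h
536 + (-12 + P(-5, 0)*(-2))*181 = 536 + (-12 + (2 - 5)*(-2))*181 = 536 + (-12 - 3*(-2))*181 = 536 + (-12 + 6)*181 = 536 - 6*181 = 536 - 1086 = -550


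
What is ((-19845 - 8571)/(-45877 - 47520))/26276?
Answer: 7104/613524893 ≈ 1.1579e-5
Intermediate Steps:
((-19845 - 8571)/(-45877 - 47520))/26276 = -28416/(-93397)*(1/26276) = -28416*(-1/93397)*(1/26276) = (28416/93397)*(1/26276) = 7104/613524893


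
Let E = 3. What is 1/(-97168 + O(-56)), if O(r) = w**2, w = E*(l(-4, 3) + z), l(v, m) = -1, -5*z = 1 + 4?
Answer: -1/97132 ≈ -1.0295e-5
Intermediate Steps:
z = -1 (z = -(1 + 4)/5 = -1/5*5 = -1)
w = -6 (w = 3*(-1 - 1) = 3*(-2) = -6)
O(r) = 36 (O(r) = (-6)**2 = 36)
1/(-97168 + O(-56)) = 1/(-97168 + 36) = 1/(-97132) = -1/97132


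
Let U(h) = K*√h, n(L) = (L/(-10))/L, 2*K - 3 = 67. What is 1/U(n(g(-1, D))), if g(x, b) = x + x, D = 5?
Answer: -I*√10/35 ≈ -0.090351*I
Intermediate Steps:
K = 35 (K = 3/2 + (½)*67 = 3/2 + 67/2 = 35)
g(x, b) = 2*x
n(L) = -⅒ (n(L) = (L*(-⅒))/L = (-L/10)/L = -⅒)
U(h) = 35*√h
1/U(n(g(-1, D))) = 1/(35*√(-⅒)) = 1/(35*(I*√10/10)) = 1/(7*I*√10/2) = -I*√10/35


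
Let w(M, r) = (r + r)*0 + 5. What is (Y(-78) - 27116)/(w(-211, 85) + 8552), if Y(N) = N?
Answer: -27194/8557 ≈ -3.1780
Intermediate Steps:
w(M, r) = 5 (w(M, r) = (2*r)*0 + 5 = 0 + 5 = 5)
(Y(-78) - 27116)/(w(-211, 85) + 8552) = (-78 - 27116)/(5 + 8552) = -27194/8557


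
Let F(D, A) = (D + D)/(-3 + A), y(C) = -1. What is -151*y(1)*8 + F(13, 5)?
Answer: 1221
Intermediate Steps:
F(D, A) = 2*D/(-3 + A) (F(D, A) = (2*D)/(-3 + A) = 2*D/(-3 + A))
-151*y(1)*8 + F(13, 5) = -(-151)*8 + 2*13/(-3 + 5) = -151*(-8) + 2*13/2 = 1208 + 2*13*(½) = 1208 + 13 = 1221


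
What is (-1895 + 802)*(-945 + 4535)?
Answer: -3923870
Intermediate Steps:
(-1895 + 802)*(-945 + 4535) = -1093*3590 = -3923870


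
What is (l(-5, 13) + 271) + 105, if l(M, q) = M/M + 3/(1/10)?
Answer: 407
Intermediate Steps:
l(M, q) = 31 (l(M, q) = 1 + 3/(1/10) = 1 + 3*10 = 1 + 30 = 31)
(l(-5, 13) + 271) + 105 = (31 + 271) + 105 = 302 + 105 = 407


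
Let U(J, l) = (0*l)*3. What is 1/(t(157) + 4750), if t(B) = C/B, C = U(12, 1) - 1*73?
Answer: 157/745677 ≈ 0.00021055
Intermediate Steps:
U(J, l) = 0 (U(J, l) = 0*3 = 0)
C = -73 (C = 0 - 1*73 = 0 - 73 = -73)
t(B) = -73/B
1/(t(157) + 4750) = 1/(-73/157 + 4750) = 1/(745677/157) = 157/745677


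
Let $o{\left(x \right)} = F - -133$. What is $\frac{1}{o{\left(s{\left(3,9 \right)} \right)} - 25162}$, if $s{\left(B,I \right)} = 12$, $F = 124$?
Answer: $- \frac{1}{24905} \approx -4.0153 \cdot 10^{-5}$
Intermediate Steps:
$o{\left(x \right)} = 257$ ($o{\left(x \right)} = 124 - -133 = 124 + 133 = 257$)
$\frac{1}{o{\left(s{\left(3,9 \right)} \right)} - 25162} = \frac{1}{257 - 25162} = \frac{1}{-24905} = - \frac{1}{24905}$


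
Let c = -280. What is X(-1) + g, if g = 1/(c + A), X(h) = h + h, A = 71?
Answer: -419/209 ≈ -2.0048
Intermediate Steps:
X(h) = 2*h
g = -1/209 (g = 1/(-280 + 71) = 1/(-209) = -1/209 ≈ -0.0047847)
X(-1) + g = 2*(-1) - 1/209 = -2 - 1/209 = -419/209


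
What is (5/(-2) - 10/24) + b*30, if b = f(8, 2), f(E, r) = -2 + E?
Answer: 2125/12 ≈ 177.08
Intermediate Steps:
b = 6 (b = -2 + 8 = 6)
(5/(-2) - 10/24) + b*30 = (5/(-2) - 10/24) + 6*30 = (5*(-1/2) - 10*1/24) + 180 = (-5/2 - 5/12) + 180 = -35/12 + 180 = 2125/12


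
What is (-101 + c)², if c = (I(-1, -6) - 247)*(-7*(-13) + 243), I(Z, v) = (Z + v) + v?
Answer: 7558737481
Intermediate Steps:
I(Z, v) = Z + 2*v
c = -86840 (c = ((-1 + 2*(-6)) - 247)*(-7*(-13) + 243) = ((-1 - 12) - 247)*(91 + 243) = (-13 - 247)*334 = -260*334 = -86840)
(-101 + c)² = (-101 - 86840)² = (-86941)² = 7558737481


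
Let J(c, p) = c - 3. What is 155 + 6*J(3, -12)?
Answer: 155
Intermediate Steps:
J(c, p) = -3 + c
155 + 6*J(3, -12) = 155 + 6*(-3 + 3) = 155 + 6*0 = 155 + 0 = 155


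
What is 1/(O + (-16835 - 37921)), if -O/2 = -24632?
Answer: -1/5492 ≈ -0.00018208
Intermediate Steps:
O = 49264 (O = -2*(-24632) = 49264)
1/(O + (-16835 - 37921)) = 1/(49264 + (-16835 - 37921)) = 1/(49264 - 54756) = 1/(-5492) = -1/5492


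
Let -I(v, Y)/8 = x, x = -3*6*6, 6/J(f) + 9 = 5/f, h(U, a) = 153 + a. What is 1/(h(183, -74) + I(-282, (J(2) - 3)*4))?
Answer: 1/943 ≈ 0.0010604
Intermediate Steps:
J(f) = 6/(-9 + 5/f)
x = -108 (x = -18*6 = -108)
I(v, Y) = 864 (I(v, Y) = -8*(-108) = 864)
1/(h(183, -74) + I(-282, (J(2) - 3)*4)) = 1/((153 - 74) + 864) = 1/(79 + 864) = 1/943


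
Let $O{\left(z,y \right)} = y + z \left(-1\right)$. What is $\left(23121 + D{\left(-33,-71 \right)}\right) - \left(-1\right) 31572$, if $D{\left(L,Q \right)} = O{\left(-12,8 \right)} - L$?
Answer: $54746$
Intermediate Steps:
$O{\left(z,y \right)} = y - z$
$D{\left(L,Q \right)} = 20 - L$ ($D{\left(L,Q \right)} = \left(8 - -12\right) - L = \left(8 + 12\right) - L = 20 - L$)
$\left(23121 + D{\left(-33,-71 \right)}\right) - \left(-1\right) 31572 = \left(23121 + \left(20 - -33\right)\right) - \left(-1\right) 31572 = \left(23121 + \left(20 + 33\right)\right) - -31572 = \left(23121 + 53\right) + 31572 = 23174 + 31572 = 54746$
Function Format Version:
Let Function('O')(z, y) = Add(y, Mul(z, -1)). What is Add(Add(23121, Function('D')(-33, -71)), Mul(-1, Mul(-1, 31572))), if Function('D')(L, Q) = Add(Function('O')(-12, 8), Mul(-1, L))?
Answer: 54746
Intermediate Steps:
Function('O')(z, y) = Add(y, Mul(-1, z))
Function('D')(L, Q) = Add(20, Mul(-1, L)) (Function('D')(L, Q) = Add(Add(8, Mul(-1, -12)), Mul(-1, L)) = Add(Add(8, 12), Mul(-1, L)) = Add(20, Mul(-1, L)))
Add(Add(23121, Function('D')(-33, -71)), Mul(-1, Mul(-1, 31572))) = Add(Add(23121, Add(20, Mul(-1, -33))), Mul(-1, Mul(-1, 31572))) = Add(Add(23121, Add(20, 33)), Mul(-1, -31572)) = Add(Add(23121, 53), 31572) = Add(23174, 31572) = 54746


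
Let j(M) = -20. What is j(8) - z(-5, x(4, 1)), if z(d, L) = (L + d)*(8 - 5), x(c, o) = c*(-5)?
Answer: 55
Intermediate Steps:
x(c, o) = -5*c
z(d, L) = 3*L + 3*d (z(d, L) = (L + d)*3 = 3*L + 3*d)
j(8) - z(-5, x(4, 1)) = -20 - (3*(-5*4) + 3*(-5)) = -20 - (3*(-20) - 15) = -20 - (-60 - 15) = -20 - 1*(-75) = -20 + 75 = 55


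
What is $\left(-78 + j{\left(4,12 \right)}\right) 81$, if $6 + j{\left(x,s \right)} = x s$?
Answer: $-2916$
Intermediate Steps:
$j{\left(x,s \right)} = -6 + s x$ ($j{\left(x,s \right)} = -6 + x s = -6 + s x$)
$\left(-78 + j{\left(4,12 \right)}\right) 81 = \left(-78 + \left(-6 + 12 \cdot 4\right)\right) 81 = \left(-78 + \left(-6 + 48\right)\right) 81 = \left(-78 + 42\right) 81 = \left(-36\right) 81 = -2916$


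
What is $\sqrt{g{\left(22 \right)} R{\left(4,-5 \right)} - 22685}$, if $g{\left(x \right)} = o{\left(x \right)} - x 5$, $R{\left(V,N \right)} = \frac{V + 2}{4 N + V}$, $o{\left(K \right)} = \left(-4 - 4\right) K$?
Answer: $\frac{i \sqrt{90311}}{2} \approx 150.26 i$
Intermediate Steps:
$o{\left(K \right)} = - 8 K$
$R{\left(V,N \right)} = \frac{2 + V}{V + 4 N}$
$g{\left(x \right)} = - 13 x$ ($g{\left(x \right)} = - 8 x - x 5 = - 8 x - 5 x = - 13 x$)
$\sqrt{g{\left(22 \right)} R{\left(4,-5 \right)} - 22685} = \sqrt{\left(-13\right) 22 \frac{2 + 4}{4 + 4 \left(-5\right)} - 22685} = \sqrt{- 286 \frac{1}{4 - 20} \cdot 6 - 22685} = \sqrt{- 286 \frac{1}{-16} \cdot 6 - 22685} = \sqrt{- 286 \left(\left(- \frac{1}{16}\right) 6\right) - 22685} = \sqrt{\left(-286\right) \left(- \frac{3}{8}\right) - 22685} = \sqrt{\frac{429}{4} - 22685} = \sqrt{- \frac{90311}{4}} = \frac{i \sqrt{90311}}{2}$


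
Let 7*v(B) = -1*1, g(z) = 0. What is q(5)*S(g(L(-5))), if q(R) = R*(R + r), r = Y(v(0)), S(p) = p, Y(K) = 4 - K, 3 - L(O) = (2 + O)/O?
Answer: 0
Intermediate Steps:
L(O) = 3 - (2 + O)/O
v(B) = -⅐ (v(B) = (-1*1)/7 = (⅐)*(-1) = -⅐)
r = 29/7 (r = 4 - 1*(-⅐) = 4 + ⅐ = 29/7 ≈ 4.1429)
q(R) = R*(29/7 + R) (q(R) = R*(R + 29/7) = R*(29/7 + R))
q(5)*S(g(L(-5))) = ((⅐)*5*(29 + 7*5))*0 = ((⅐)*5*(29 + 35))*0 = ((⅐)*5*64)*0 = (320/7)*0 = 0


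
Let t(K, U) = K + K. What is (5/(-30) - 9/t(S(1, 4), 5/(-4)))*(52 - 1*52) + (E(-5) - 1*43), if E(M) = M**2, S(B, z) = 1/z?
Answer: -18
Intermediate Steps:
t(K, U) = 2*K
(5/(-30) - 9/t(S(1, 4), 5/(-4)))*(52 - 1*52) + (E(-5) - 1*43) = (5/(-30) - 9/(2/4))*(52 - 1*52) + ((-5)**2 - 1*43) = (5*(-1/30) - 9/(2*(1/4)))*(52 - 52) + (25 - 43) = (-1/6 - 9/1/2)*0 - 18 = (-1/6 - 9*2)*0 - 18 = (-1/6 - 18)*0 - 18 = -109/6*0 - 18 = 0 - 18 = -18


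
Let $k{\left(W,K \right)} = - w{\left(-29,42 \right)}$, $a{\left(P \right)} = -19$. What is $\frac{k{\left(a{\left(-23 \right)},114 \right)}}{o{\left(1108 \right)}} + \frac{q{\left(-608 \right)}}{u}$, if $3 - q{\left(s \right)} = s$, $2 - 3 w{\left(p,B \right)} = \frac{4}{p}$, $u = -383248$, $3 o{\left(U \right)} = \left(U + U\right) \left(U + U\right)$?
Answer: $- \frac{2719864845}{1705561675936} \approx -0.0015947$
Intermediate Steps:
$o{\left(U \right)} = \frac{4 U^{2}}{3}$ ($o{\left(U \right)} = \frac{\left(U + U\right) \left(U + U\right)}{3} = \frac{2 U 2 U}{3} = \frac{4 U^{2}}{3}$)
$w{\left(p,B \right)} = \frac{2}{3} - \frac{4}{3 p}$ ($w{\left(p,B \right)} = \frac{2}{3} - \frac{4 \frac{1}{p}}{3} = \frac{2}{3} - \frac{4}{3 p}$)
$q{\left(s \right)} = 3 - s$
$k{\left(W,K \right)} = - \frac{62}{87}$ ($k{\left(W,K \right)} = - \frac{2 \left(-2 - 29\right)}{3 \left(-29\right)} = - \frac{2 \left(-1\right) \left(-31\right)}{3 \cdot 29} = \left(-1\right) \frac{62}{87} = - \frac{62}{87}$)
$\frac{k{\left(a{\left(-23 \right)},114 \right)}}{o{\left(1108 \right)}} + \frac{q{\left(-608 \right)}}{u} = - \frac{62}{87 \frac{4 \cdot 1108^{2}}{3}} + \frac{3 - -608}{-383248} = - \frac{62}{87 \cdot \frac{4}{3} \cdot 1227664} + \left(3 + 608\right) \left(- \frac{1}{383248}\right) = - \frac{62}{87 \cdot \frac{4910656}{3}} + 611 \left(- \frac{1}{383248}\right) = \left(- \frac{62}{87}\right) \frac{3}{4910656} - \frac{611}{383248} = - \frac{31}{71204512} - \frac{611}{383248} = - \frac{2719864845}{1705561675936}$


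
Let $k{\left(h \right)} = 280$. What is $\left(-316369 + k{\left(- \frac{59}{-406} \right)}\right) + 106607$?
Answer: $-209482$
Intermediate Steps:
$\left(-316369 + k{\left(- \frac{59}{-406} \right)}\right) + 106607 = \left(-316369 + 280\right) + 106607 = -316089 + 106607 = -209482$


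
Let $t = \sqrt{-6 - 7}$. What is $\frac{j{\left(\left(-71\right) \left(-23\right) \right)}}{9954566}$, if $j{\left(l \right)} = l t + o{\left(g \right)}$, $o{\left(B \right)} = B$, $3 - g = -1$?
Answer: $\frac{2}{4977283} + \frac{1633 i \sqrt{13}}{9954566} \approx 4.0183 \cdot 10^{-7} + 0.00059147 i$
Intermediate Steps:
$g = 4$ ($g = 3 - -1 = 3 + 1 = 4$)
$t = i \sqrt{13}$ ($t = \sqrt{-13} = i \sqrt{13} \approx 3.6056 i$)
$j{\left(l \right)} = 4 + i l \sqrt{13}$ ($j{\left(l \right)} = l i \sqrt{13} + 4 = i l \sqrt{13} + 4 = 4 + i l \sqrt{13}$)
$\frac{j{\left(\left(-71\right) \left(-23\right) \right)}}{9954566} = \frac{4 + i \left(\left(-71\right) \left(-23\right)\right) \sqrt{13}}{9954566} = \left(4 + i 1633 \sqrt{13}\right) \frac{1}{9954566} = \left(4 + 1633 i \sqrt{13}\right) \frac{1}{9954566} = \frac{2}{4977283} + \frac{1633 i \sqrt{13}}{9954566}$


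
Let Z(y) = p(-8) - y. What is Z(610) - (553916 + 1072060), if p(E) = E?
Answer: -1626594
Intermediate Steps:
Z(y) = -8 - y
Z(610) - (553916 + 1072060) = (-8 - 1*610) - (553916 + 1072060) = (-8 - 610) - 1*1625976 = -618 - 1625976 = -1626594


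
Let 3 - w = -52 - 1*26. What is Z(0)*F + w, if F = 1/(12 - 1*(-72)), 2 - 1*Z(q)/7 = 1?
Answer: 973/12 ≈ 81.083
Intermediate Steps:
Z(q) = 7 (Z(q) = 14 - 7*1 = 14 - 7 = 7)
w = 81 (w = 3 - (-52 - 1*26) = 3 - (-52 - 26) = 3 - 1*(-78) = 3 + 78 = 81)
F = 1/84 (F = 1/(12 + 72) = 1/84 ≈ 0.011905)
Z(0)*F + w = 7*(1/84) + 81 = 1/12 + 81 = 973/12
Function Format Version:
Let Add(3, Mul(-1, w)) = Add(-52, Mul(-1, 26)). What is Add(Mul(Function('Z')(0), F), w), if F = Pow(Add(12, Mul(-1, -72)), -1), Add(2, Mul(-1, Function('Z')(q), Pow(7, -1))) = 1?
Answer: Rational(973, 12) ≈ 81.083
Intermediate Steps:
Function('Z')(q) = 7 (Function('Z')(q) = Add(14, Mul(-7, 1)) = Add(14, -7) = 7)
w = 81 (w = Add(3, Mul(-1, Add(-52, Mul(-1, 26)))) = Add(3, Mul(-1, Add(-52, -26))) = Add(3, Mul(-1, -78)) = Add(3, 78) = 81)
F = Rational(1, 84) (F = Pow(Add(12, 72), -1) = Pow(84, -1) = Rational(1, 84) ≈ 0.011905)
Add(Mul(Function('Z')(0), F), w) = Add(Mul(7, Rational(1, 84)), 81) = Add(Rational(1, 12), 81) = Rational(973, 12)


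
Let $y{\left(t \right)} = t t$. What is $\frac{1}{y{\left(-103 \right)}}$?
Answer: $\frac{1}{10609} \approx 9.426 \cdot 10^{-5}$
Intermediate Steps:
$y{\left(t \right)} = t^{2}$
$\frac{1}{y{\left(-103 \right)}} = \frac{1}{\left(-103\right)^{2}} = \frac{1}{10609}$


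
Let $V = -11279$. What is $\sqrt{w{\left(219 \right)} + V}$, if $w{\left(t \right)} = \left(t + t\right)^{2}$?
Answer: $7 \sqrt{3685} \approx 424.93$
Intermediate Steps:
$w{\left(t \right)} = 4 t^{2}$ ($w{\left(t \right)} = \left(2 t\right)^{2} = 4 t^{2}$)
$\sqrt{w{\left(219 \right)} + V} = \sqrt{4 \cdot 219^{2} - 11279} = \sqrt{4 \cdot 47961 - 11279} = \sqrt{191844 - 11279} = \sqrt{180565} = 7 \sqrt{3685}$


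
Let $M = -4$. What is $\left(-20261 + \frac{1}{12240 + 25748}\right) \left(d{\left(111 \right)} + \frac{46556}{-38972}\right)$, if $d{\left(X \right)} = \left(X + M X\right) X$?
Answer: $\frac{69298089965748579}{92529271} \approx 7.4893 \cdot 10^{8}$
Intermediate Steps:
$d{\left(X \right)} = - 3 X^{2}$ ($d{\left(X \right)} = \left(X - 4 X\right) X = - 3 X X = - 3 X^{2}$)
$\left(-20261 + \frac{1}{12240 + 25748}\right) \left(d{\left(111 \right)} + \frac{46556}{-38972}\right) = \left(-20261 + \frac{1}{12240 + 25748}\right) \left(- 3 \cdot 111^{2} + \frac{46556}{-38972}\right) = \left(-20261 + \frac{1}{37988}\right) \left(\left(-3\right) 12321 + 46556 \left(- \frac{1}{38972}\right)\right) = \left(-20261 + \frac{1}{37988}\right) \left(-36963 - \frac{11639}{9743}\right) = \left(- \frac{769674867}{37988}\right) \left(- \frac{360142148}{9743}\right) = \frac{69298089965748579}{92529271}$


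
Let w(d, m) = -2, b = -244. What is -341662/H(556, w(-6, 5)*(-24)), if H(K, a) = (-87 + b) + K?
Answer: -341662/225 ≈ -1518.5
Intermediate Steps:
H(K, a) = -331 + K (H(K, a) = (-87 - 244) + K = -331 + K)
-341662/H(556, w(-6, 5)*(-24)) = -341662/(-331 + 556) = -341662/225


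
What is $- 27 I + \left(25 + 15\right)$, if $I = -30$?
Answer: $850$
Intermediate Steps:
$- 27 I + \left(25 + 15\right) = \left(-27\right) \left(-30\right) + \left(25 + 15\right) = 810 + 40 = 850$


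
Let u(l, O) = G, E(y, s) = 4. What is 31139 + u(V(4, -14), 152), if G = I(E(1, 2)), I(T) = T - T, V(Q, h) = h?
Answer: 31139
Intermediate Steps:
I(T) = 0
G = 0
u(l, O) = 0
31139 + u(V(4, -14), 152) = 31139 + 0 = 31139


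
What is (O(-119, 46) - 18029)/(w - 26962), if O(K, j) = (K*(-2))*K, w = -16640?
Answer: 46351/43602 ≈ 1.0630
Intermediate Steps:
O(K, j) = -2*K² (O(K, j) = (-2*K)*K = -2*K²)
(O(-119, 46) - 18029)/(w - 26962) = (-2*(-119)² - 18029)/(-16640 - 26962) = (-2*14161 - 18029)/(-43602) = (-28322 - 18029)*(-1/43602) = -46351*(-1/43602) = 46351/43602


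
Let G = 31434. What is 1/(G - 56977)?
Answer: -1/25543 ≈ -3.9150e-5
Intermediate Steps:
1/(G - 56977) = 1/(31434 - 56977) = 1/(-25543) = -1/25543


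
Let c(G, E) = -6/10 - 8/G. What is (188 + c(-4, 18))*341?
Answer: 322927/5 ≈ 64585.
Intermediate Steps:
c(G, E) = -3/5 - 8/G (c(G, E) = -6*1/10 - 8/G = -3/5 - 8/G)
(188 + c(-4, 18))*341 = (188 + (-3/5 - 8/(-4)))*341 = (188 + (-3/5 - 8*(-1/4)))*341 = (188 + (-3/5 + 2))*341 = (188 + 7/5)*341 = (947/5)*341 = 322927/5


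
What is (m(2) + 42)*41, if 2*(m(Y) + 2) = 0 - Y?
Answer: 1599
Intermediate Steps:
m(Y) = -2 - Y/2 (m(Y) = -2 + (0 - Y)/2 = -2 + (-Y)/2 = -2 - Y/2)
(m(2) + 42)*41 = ((-2 - 1/2*2) + 42)*41 = ((-2 - 1) + 42)*41 = (-3 + 42)*41 = 39*41 = 1599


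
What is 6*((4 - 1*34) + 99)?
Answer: 414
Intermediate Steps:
6*((4 - 1*34) + 99) = 6*((4 - 34) + 99) = 6*(-30 + 99) = 6*69 = 414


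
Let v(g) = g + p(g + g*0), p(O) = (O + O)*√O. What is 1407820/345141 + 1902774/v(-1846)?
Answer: 9267838235533/2352603581055 + 1902774*I*√1846/6816355 ≈ 3.9394 + 11.994*I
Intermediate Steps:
p(O) = 2*O^(3/2) (p(O) = (2*O)*√O = 2*O^(3/2))
v(g) = g + 2*g^(3/2) (v(g) = g + 2*(g + g*0)^(3/2) = g + 2*(g + 0)^(3/2) = g + 2*g^(3/2))
1407820/345141 + 1902774/v(-1846) = 1407820/345141 + 1902774/(-1846 + 2*(-1846)^(3/2)) = 1407820*(1/345141) + 1902774/(-1846 + 2*(-1846*I*√1846)) = 1407820/345141 + 1902774/(-1846 - 3692*I*√1846)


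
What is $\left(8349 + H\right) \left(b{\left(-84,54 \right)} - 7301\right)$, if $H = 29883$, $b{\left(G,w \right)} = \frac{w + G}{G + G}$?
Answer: $- \frac{1953875034}{7} \approx -2.7912 \cdot 10^{8}$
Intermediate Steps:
$b{\left(G,w \right)} = \frac{G + w}{2 G}$
$\left(8349 + H\right) \left(b{\left(-84,54 \right)} - 7301\right) = \left(8349 + 29883\right) \left(\frac{-84 + 54}{2 \left(-84\right)} - 7301\right) = 38232 \left(\frac{1}{2} \left(- \frac{1}{84}\right) \left(-30\right) - 7301\right) = 38232 \left(\frac{5}{28} - 7301\right) = 38232 \left(- \frac{204423}{28}\right) = - \frac{1953875034}{7}$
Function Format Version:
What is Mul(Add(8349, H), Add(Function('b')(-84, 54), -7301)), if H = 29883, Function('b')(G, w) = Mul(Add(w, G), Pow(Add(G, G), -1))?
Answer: Rational(-1953875034, 7) ≈ -2.7912e+8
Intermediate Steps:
Function('b')(G, w) = Mul(Rational(1, 2), Pow(G, -1), Add(G, w)) (Function('b')(G, w) = Mul(Add(G, w), Pow(Mul(2, G), -1)) = Mul(Add(G, w), Mul(Rational(1, 2), Pow(G, -1))) = Mul(Rational(1, 2), Pow(G, -1), Add(G, w)))
Mul(Add(8349, H), Add(Function('b')(-84, 54), -7301)) = Mul(Add(8349, 29883), Add(Mul(Rational(1, 2), Pow(-84, -1), Add(-84, 54)), -7301)) = Mul(38232, Add(Mul(Rational(1, 2), Rational(-1, 84), -30), -7301)) = Mul(38232, Add(Rational(5, 28), -7301)) = Mul(38232, Rational(-204423, 28)) = Rational(-1953875034, 7)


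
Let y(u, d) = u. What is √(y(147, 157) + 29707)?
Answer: √29854 ≈ 172.78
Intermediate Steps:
√(y(147, 157) + 29707) = √(147 + 29707) = √29854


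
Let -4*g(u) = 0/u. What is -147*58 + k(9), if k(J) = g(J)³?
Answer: -8526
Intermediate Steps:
g(u) = 0 (g(u) = -0/u = -¼*0 = 0)
k(J) = 0 (k(J) = 0³ = 0)
-147*58 + k(9) = -147*58 + 0 = -8526 + 0 = -8526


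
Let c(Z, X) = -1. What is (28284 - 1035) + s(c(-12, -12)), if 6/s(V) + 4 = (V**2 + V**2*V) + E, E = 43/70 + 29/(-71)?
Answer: 513804573/18857 ≈ 27247.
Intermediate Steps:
E = 1023/4970 (E = 43*(1/70) + 29*(-1/71) = 43/70 - 29/71 = 1023/4970 ≈ 0.20584)
s(V) = 6/(-18857/4970 + V**2 + V**3) (s(V) = 6/(-4 + ((V**2 + V**2*V) + 1023/4970)) = 6/(-4 + ((V**2 + V**3) + 1023/4970)) = 6/(-4 + (1023/4970 + V**2 + V**3)) = 6/(-18857/4970 + V**2 + V**3))
(28284 - 1035) + s(c(-12, -12)) = (28284 - 1035) + 29820/(-18857 + 4970*(-1)**2 + 4970*(-1)**3) = 27249 + 29820/(-18857 + 4970*1 + 4970*(-1)) = 27249 + 29820/(-18857 + 4970 - 4970) = 27249 + 29820/(-18857) = 27249 + 29820*(-1/18857) = 27249 - 29820/18857 = 513804573/18857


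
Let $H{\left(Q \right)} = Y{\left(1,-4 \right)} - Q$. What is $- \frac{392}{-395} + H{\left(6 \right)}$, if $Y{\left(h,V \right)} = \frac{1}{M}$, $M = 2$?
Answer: $- \frac{3561}{790} \approx -4.5076$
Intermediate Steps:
$Y{\left(h,V \right)} = \frac{1}{2}$
$H{\left(Q \right)} = \frac{1}{2} - Q$
$- \frac{392}{-395} + H{\left(6 \right)} = - \frac{392}{-395} + \left(\frac{1}{2} - 6\right) = \left(-392\right) \left(- \frac{1}{395}\right) + \left(\frac{1}{2} - 6\right) = \frac{392}{395} - \frac{11}{2} = - \frac{3561}{790}$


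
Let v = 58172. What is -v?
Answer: -58172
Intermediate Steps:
-v = -1*58172 = -58172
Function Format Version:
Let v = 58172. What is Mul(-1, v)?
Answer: -58172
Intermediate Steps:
Mul(-1, v) = Mul(-1, 58172) = -58172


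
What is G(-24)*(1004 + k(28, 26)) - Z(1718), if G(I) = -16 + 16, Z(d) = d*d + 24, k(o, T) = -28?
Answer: -2951548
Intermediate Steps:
Z(d) = 24 + d² (Z(d) = d² + 24 = 24 + d²)
G(I) = 0
G(-24)*(1004 + k(28, 26)) - Z(1718) = 0*(1004 - 28) - (24 + 1718²) = 0*976 - (24 + 2951524) = 0 - 1*2951548 = 0 - 2951548 = -2951548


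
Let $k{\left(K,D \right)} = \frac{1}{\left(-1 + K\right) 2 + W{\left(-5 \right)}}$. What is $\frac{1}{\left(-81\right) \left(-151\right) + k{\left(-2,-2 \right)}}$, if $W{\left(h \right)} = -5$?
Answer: $\frac{11}{134540} \approx 8.176 \cdot 10^{-5}$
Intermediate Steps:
$k{\left(K,D \right)} = \frac{1}{-7 + 2 K}$ ($k{\left(K,D \right)} = \frac{1}{\left(-1 + K\right) 2 - 5} = \frac{1}{\left(-2 + 2 K\right) - 5} = \frac{1}{-7 + 2 K}$)
$\frac{1}{\left(-81\right) \left(-151\right) + k{\left(-2,-2 \right)}} = \frac{1}{\left(-81\right) \left(-151\right) + \frac{1}{-7 + 2 \left(-2\right)}} = \frac{1}{12231 + \frac{1}{-7 - 4}} = \frac{1}{12231 + \frac{1}{-11}} = \frac{1}{12231 - \frac{1}{11}} = \frac{1}{\frac{134540}{11}} = \frac{11}{134540}$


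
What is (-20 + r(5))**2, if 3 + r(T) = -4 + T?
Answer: 484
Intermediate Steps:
r(T) = -7 + T (r(T) = -3 + (-4 + T) = -7 + T)
(-20 + r(5))**2 = (-20 + (-7 + 5))**2 = (-20 - 2)**2 = (-22)**2 = 484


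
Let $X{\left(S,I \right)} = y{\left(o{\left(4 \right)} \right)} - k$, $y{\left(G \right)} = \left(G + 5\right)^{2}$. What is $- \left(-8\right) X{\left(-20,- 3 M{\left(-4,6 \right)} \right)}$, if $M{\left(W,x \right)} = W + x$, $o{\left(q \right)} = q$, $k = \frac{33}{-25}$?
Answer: $\frac{16464}{25} \approx 658.56$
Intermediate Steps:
$k = - \frac{33}{25}$ ($k = 33 \left(- \frac{1}{25}\right) = - \frac{33}{25} \approx -1.32$)
$y{\left(G \right)} = \left(5 + G\right)^{2}$
$X{\left(S,I \right)} = \frac{2058}{25}$ ($X{\left(S,I \right)} = \left(5 + 4\right)^{2} - - \frac{33}{25} = 9^{2} + \frac{33}{25} = 81 + \frac{33}{25} = \frac{2058}{25}$)
$- \left(-8\right) X{\left(-20,- 3 M{\left(-4,6 \right)} \right)} = - \frac{\left(-8\right) 2058}{25} = \left(-1\right) \left(- \frac{16464}{25}\right) = \frac{16464}{25}$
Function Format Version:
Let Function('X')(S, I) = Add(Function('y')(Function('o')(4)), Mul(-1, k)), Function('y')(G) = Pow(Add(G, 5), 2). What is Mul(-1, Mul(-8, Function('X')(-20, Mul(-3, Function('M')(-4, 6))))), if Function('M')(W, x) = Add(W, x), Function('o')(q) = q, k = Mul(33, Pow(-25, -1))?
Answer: Rational(16464, 25) ≈ 658.56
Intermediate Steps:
k = Rational(-33, 25) (k = Mul(33, Rational(-1, 25)) = Rational(-33, 25) ≈ -1.3200)
Function('y')(G) = Pow(Add(5, G), 2)
Function('X')(S, I) = Rational(2058, 25) (Function('X')(S, I) = Add(Pow(Add(5, 4), 2), Mul(-1, Rational(-33, 25))) = Add(Pow(9, 2), Rational(33, 25)) = Add(81, Rational(33, 25)) = Rational(2058, 25))
Mul(-1, Mul(-8, Function('X')(-20, Mul(-3, Function('M')(-4, 6))))) = Mul(-1, Mul(-8, Rational(2058, 25))) = Mul(-1, Rational(-16464, 25)) = Rational(16464, 25)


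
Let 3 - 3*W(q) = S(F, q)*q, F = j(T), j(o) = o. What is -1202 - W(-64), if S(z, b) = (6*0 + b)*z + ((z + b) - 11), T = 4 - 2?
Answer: 3085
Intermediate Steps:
T = 2
F = 2
S(z, b) = -11 + b + z + b*z (S(z, b) = (0 + b)*z + ((b + z) - 11) = b*z + (-11 + b + z) = -11 + b + z + b*z)
W(q) = 1 - q*(-9 + 3*q)/3 (W(q) = 1 - (-11 + q + 2 + q*2)*q/3 = 1 - (-11 + q + 2 + 2*q)*q/3 = 1 - (-9 + 3*q)*q/3 = 1 - q*(-9 + 3*q)/3)
-1202 - W(-64) = -1202 - (1 - 1*(-64)*(-3 - 64)) = -1202 - (1 - 1*(-64)*(-67)) = -1202 - (1 - 4288) = -1202 - 1*(-4287) = -1202 + 4287 = 3085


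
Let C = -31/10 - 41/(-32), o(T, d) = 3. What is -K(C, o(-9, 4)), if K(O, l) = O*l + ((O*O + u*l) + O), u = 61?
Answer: -4583241/25600 ≈ -179.03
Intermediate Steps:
C = -291/160 (C = -31*1/10 - 41*(-1/32) = -31/10 + 41/32 = -291/160 ≈ -1.8188)
K(O, l) = O + O**2 + 61*l + O*l (K(O, l) = O*l + ((O*O + 61*l) + O) = O*l + ((O**2 + 61*l) + O) = O*l + (O + O**2 + 61*l) = O + O**2 + 61*l + O*l)
-K(C, o(-9, 4)) = -(-291/160 + (-291/160)**2 + 61*3 - 291/160*3) = -(-291/160 + 84681/25600 + 183 - 873/160) = -1*4583241/25600 = -4583241/25600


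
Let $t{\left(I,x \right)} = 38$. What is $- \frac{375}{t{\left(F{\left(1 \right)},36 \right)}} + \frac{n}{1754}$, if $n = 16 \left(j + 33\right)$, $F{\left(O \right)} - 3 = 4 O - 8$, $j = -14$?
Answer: $- \frac{323099}{33326} \approx -9.6951$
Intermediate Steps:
$F{\left(O \right)} = -5 + 4 O$ ($F{\left(O \right)} = 3 + \left(4 O - 8\right) = 3 + \left(-8 + 4 O\right) = -5 + 4 O$)
$n = 304$ ($n = 16 \left(-14 + 33\right) = 16 \cdot 19 = 304$)
$- \frac{375}{t{\left(F{\left(1 \right)},36 \right)}} + \frac{n}{1754} = - \frac{375}{38} + \frac{304}{1754} = \left(-375\right) \frac{1}{38} + 304 \cdot \frac{1}{1754} = - \frac{375}{38} + \frac{152}{877} = - \frac{323099}{33326}$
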